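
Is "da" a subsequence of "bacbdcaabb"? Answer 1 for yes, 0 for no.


Check if "da" is a subsequence of "bacbdcaabb"
Greedy scan:
  Position 0 ('b'): no match needed
  Position 1 ('a'): no match needed
  Position 2 ('c'): no match needed
  Position 3 ('b'): no match needed
  Position 4 ('d'): matches sub[0] = 'd'
  Position 5 ('c'): no match needed
  Position 6 ('a'): matches sub[1] = 'a'
  Position 7 ('a'): no match needed
  Position 8 ('b'): no match needed
  Position 9 ('b'): no match needed
All 2 characters matched => is a subsequence

1


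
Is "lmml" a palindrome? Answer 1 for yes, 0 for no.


Input: lmml
Reversed: lmml
  Compare pos 0 ('l') with pos 3 ('l'): match
  Compare pos 1 ('m') with pos 2 ('m'): match
Result: palindrome

1


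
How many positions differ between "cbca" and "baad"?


Comparing "cbca" and "baad" position by position:
  Position 0: 'c' vs 'b' => DIFFER
  Position 1: 'b' vs 'a' => DIFFER
  Position 2: 'c' vs 'a' => DIFFER
  Position 3: 'a' vs 'd' => DIFFER
Positions that differ: 4

4


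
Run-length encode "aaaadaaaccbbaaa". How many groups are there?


Input: aaaadaaaccbbaaa
Scanning for consecutive runs:
  Group 1: 'a' x 4 (positions 0-3)
  Group 2: 'd' x 1 (positions 4-4)
  Group 3: 'a' x 3 (positions 5-7)
  Group 4: 'c' x 2 (positions 8-9)
  Group 5: 'b' x 2 (positions 10-11)
  Group 6: 'a' x 3 (positions 12-14)
Total groups: 6

6


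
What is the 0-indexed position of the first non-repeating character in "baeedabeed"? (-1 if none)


Input: baeedabeed
Character frequencies:
  'a': 2
  'b': 2
  'd': 2
  'e': 4
Scanning left to right for freq == 1:
  Position 0 ('b'): freq=2, skip
  Position 1 ('a'): freq=2, skip
  Position 2 ('e'): freq=4, skip
  Position 3 ('e'): freq=4, skip
  Position 4 ('d'): freq=2, skip
  Position 5 ('a'): freq=2, skip
  Position 6 ('b'): freq=2, skip
  Position 7 ('e'): freq=4, skip
  Position 8 ('e'): freq=4, skip
  Position 9 ('d'): freq=2, skip
  No unique character found => answer = -1

-1


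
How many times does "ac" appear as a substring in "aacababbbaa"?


Searching for "ac" in "aacababbbaa"
Scanning each position:
  Position 0: "aa" => no
  Position 1: "ac" => MATCH
  Position 2: "ca" => no
  Position 3: "ab" => no
  Position 4: "ba" => no
  Position 5: "ab" => no
  Position 6: "bb" => no
  Position 7: "bb" => no
  Position 8: "ba" => no
  Position 9: "aa" => no
Total occurrences: 1

1


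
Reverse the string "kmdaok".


Input: kmdaok
Reading characters right to left:
  Position 5: 'k'
  Position 4: 'o'
  Position 3: 'a'
  Position 2: 'd'
  Position 1: 'm'
  Position 0: 'k'
Reversed: koadmk

koadmk


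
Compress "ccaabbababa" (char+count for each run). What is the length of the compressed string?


Input: ccaabbababa
Runs:
  'c' x 2 => "c2"
  'a' x 2 => "a2"
  'b' x 2 => "b2"
  'a' x 1 => "a1"
  'b' x 1 => "b1"
  'a' x 1 => "a1"
  'b' x 1 => "b1"
  'a' x 1 => "a1"
Compressed: "c2a2b2a1b1a1b1a1"
Compressed length: 16

16


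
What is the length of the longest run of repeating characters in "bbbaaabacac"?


Input: "bbbaaabacac"
Scanning for longest run:
  Position 1 ('b'): continues run of 'b', length=2
  Position 2 ('b'): continues run of 'b', length=3
  Position 3 ('a'): new char, reset run to 1
  Position 4 ('a'): continues run of 'a', length=2
  Position 5 ('a'): continues run of 'a', length=3
  Position 6 ('b'): new char, reset run to 1
  Position 7 ('a'): new char, reset run to 1
  Position 8 ('c'): new char, reset run to 1
  Position 9 ('a'): new char, reset run to 1
  Position 10 ('c'): new char, reset run to 1
Longest run: 'b' with length 3

3


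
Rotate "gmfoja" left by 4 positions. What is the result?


Input: "gmfoja", rotate left by 4
First 4 characters: "gmfo"
Remaining characters: "ja"
Concatenate remaining + first: "ja" + "gmfo" = "jagmfo"

jagmfo


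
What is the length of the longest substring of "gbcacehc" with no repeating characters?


Input: "gbcacehc"
Sliding window (track last position of each char):
  Position 0 ('g'): window [0,0] length 1 -- new best
  Position 1 ('b'): window [0,1] length 2 -- new best
  Position 2 ('c'): window [0,2] length 3 -- new best
  Position 3 ('a'): window [0,3] length 4 -- new best
  Position 4 ('c'): repeat (last at 2), move window start to 3
  Position 4 ('c'): window [3,4] length 2
  Position 5 ('e'): window [3,5] length 3
  Position 6 ('h'): window [3,6] length 4
  Position 7 ('c'): repeat (last at 4), move window start to 5
  Position 7 ('c'): window [5,7] length 3
Longest substring with no repeats: "gbca" with length 4

4


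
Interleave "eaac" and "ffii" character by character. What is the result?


Interleaving "eaac" and "ffii":
  Position 0: 'e' from first, 'f' from second => "ef"
  Position 1: 'a' from first, 'f' from second => "af"
  Position 2: 'a' from first, 'i' from second => "ai"
  Position 3: 'c' from first, 'i' from second => "ci"
Result: efafaici

efafaici


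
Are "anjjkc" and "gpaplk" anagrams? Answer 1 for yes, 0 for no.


Strings: "anjjkc", "gpaplk"
Sorted first:  acjjkn
Sorted second: agklpp
Differ at position 1: 'c' vs 'g' => not anagrams

0


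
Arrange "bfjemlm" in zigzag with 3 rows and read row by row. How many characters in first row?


Zigzag "bfjemlm" into 3 rows:
Placing characters:
  'b' => row 0
  'f' => row 1
  'j' => row 2
  'e' => row 1
  'm' => row 0
  'l' => row 1
  'm' => row 2
Rows:
  Row 0: "bm"
  Row 1: "fel"
  Row 2: "jm"
First row length: 2

2


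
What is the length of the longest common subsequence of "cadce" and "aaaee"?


LCS of "cadce" and "aaaee"
DP table:
           a    a    a    e    e
      0    0    0    0    0    0
  c   0    0    0    0    0    0
  a   0    1    1    1    1    1
  d   0    1    1    1    1    1
  c   0    1    1    1    1    1
  e   0    1    1    1    2    2
LCS length = dp[5][5] = 2

2


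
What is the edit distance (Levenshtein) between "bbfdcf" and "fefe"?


Computing edit distance: "bbfdcf" -> "fefe"
DP table:
           f    e    f    e
      0    1    2    3    4
  b   1    1    2    3    4
  b   2    2    2    3    4
  f   3    2    3    2    3
  d   4    3    3    3    3
  c   5    4    4    4    4
  f   6    5    5    4    5
Edit distance = dp[6][4] = 5

5


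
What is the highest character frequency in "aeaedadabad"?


Input: aeaedadabad
Character counts:
  'a': 5
  'b': 1
  'd': 3
  'e': 2
Maximum frequency: 5

5


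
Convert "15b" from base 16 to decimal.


Input: "15b" in base 16
Positional expansion:
  Digit '1' (value 1) x 16^2 = 256
  Digit '5' (value 5) x 16^1 = 80
  Digit 'b' (value 11) x 16^0 = 11
Sum = 347

347


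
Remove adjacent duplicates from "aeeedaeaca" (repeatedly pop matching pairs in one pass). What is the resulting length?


Input: aeeedaeaca
Stack-based adjacent duplicate removal:
  Read 'a': push. Stack: a
  Read 'e': push. Stack: ae
  Read 'e': matches stack top 'e' => pop. Stack: a
  Read 'e': push. Stack: ae
  Read 'd': push. Stack: aed
  Read 'a': push. Stack: aeda
  Read 'e': push. Stack: aedae
  Read 'a': push. Stack: aedaea
  Read 'c': push. Stack: aedaeac
  Read 'a': push. Stack: aedaeaca
Final stack: "aedaeaca" (length 8)

8


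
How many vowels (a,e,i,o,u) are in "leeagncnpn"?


Input: leeagncnpn
Checking each character:
  'l' at position 0: consonant
  'e' at position 1: vowel (running total: 1)
  'e' at position 2: vowel (running total: 2)
  'a' at position 3: vowel (running total: 3)
  'g' at position 4: consonant
  'n' at position 5: consonant
  'c' at position 6: consonant
  'n' at position 7: consonant
  'p' at position 8: consonant
  'n' at position 9: consonant
Total vowels: 3

3


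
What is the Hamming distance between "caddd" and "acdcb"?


Comparing "caddd" and "acdcb" position by position:
  Position 0: 'c' vs 'a' => differ
  Position 1: 'a' vs 'c' => differ
  Position 2: 'd' vs 'd' => same
  Position 3: 'd' vs 'c' => differ
  Position 4: 'd' vs 'b' => differ
Total differences (Hamming distance): 4

4


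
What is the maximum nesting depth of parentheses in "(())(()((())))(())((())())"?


Input: "(())(()((())))(())((())())"
Tracking depth:
  Position 0 '(': depth becomes 1
  Position 1 '(': depth becomes 2
  Position 2 ')': depth becomes 1
  Position 3 ')': depth becomes 0
  Position 4 '(': depth becomes 1
  Position 5 '(': depth becomes 2
  Position 6 ')': depth becomes 1
  Position 7 '(': depth becomes 2
  Position 8 '(': depth becomes 3
  Position 9 '(': depth becomes 4
  Position 10 ')': depth becomes 3
  Position 11 ')': depth becomes 2
  Position 12 ')': depth becomes 1
  Position 13 ')': depth becomes 0
  Position 14 '(': depth becomes 1
  Position 15 '(': depth becomes 2
  Position 16 ')': depth becomes 1
  Position 17 ')': depth becomes 0
  Position 18 '(': depth becomes 1
  Position 19 '(': depth becomes 2
  Position 20 '(': depth becomes 3
  Position 21 ')': depth becomes 2
  Position 22 ')': depth becomes 1
  Position 23 '(': depth becomes 2
  Position 24 ')': depth becomes 1
  Position 25 ')': depth becomes 0
Maximum depth reached: 4

4


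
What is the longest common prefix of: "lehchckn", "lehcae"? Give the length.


Words: lehchckn, lehcae
  Position 0: all 'l' => match
  Position 1: all 'e' => match
  Position 2: all 'h' => match
  Position 3: all 'c' => match
  Position 4: ('h', 'a') => mismatch, stop
LCP = "lehc" (length 4)

4


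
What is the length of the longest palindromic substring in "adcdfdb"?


Input: "adcdfdb"
Checking substrings for palindromes:
  [1:4] "dcd" (len 3) => palindrome
  [3:6] "dfd" (len 3) => palindrome
Longest palindromic substring: "dcd" with length 3

3


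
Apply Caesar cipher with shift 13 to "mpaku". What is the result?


Caesar cipher: shift "mpaku" by 13
  'm' (pos 12) + 13 = pos 25 = 'z'
  'p' (pos 15) + 13 = pos 2 = 'c'
  'a' (pos 0) + 13 = pos 13 = 'n'
  'k' (pos 10) + 13 = pos 23 = 'x'
  'u' (pos 20) + 13 = pos 7 = 'h'
Result: zcnxh

zcnxh


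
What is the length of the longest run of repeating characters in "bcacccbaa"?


Input: "bcacccbaa"
Scanning for longest run:
  Position 1 ('c'): new char, reset run to 1
  Position 2 ('a'): new char, reset run to 1
  Position 3 ('c'): new char, reset run to 1
  Position 4 ('c'): continues run of 'c', length=2
  Position 5 ('c'): continues run of 'c', length=3
  Position 6 ('b'): new char, reset run to 1
  Position 7 ('a'): new char, reset run to 1
  Position 8 ('a'): continues run of 'a', length=2
Longest run: 'c' with length 3

3


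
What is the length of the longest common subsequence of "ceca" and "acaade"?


LCS of "ceca" and "acaade"
DP table:
           a    c    a    a    d    e
      0    0    0    0    0    0    0
  c   0    0    1    1    1    1    1
  e   0    0    1    1    1    1    2
  c   0    0    1    1    1    1    2
  a   0    1    1    2    2    2    2
LCS length = dp[4][6] = 2

2


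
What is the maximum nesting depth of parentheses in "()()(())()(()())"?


Input: "()()(())()(()())"
Tracking depth:
  Position 0 '(': depth becomes 1
  Position 1 ')': depth becomes 0
  Position 2 '(': depth becomes 1
  Position 3 ')': depth becomes 0
  Position 4 '(': depth becomes 1
  Position 5 '(': depth becomes 2
  Position 6 ')': depth becomes 1
  Position 7 ')': depth becomes 0
  Position 8 '(': depth becomes 1
  Position 9 ')': depth becomes 0
  Position 10 '(': depth becomes 1
  Position 11 '(': depth becomes 2
  Position 12 ')': depth becomes 1
  Position 13 '(': depth becomes 2
  Position 14 ')': depth becomes 1
  Position 15 ')': depth becomes 0
Maximum depth reached: 2

2


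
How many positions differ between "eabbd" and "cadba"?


Comparing "eabbd" and "cadba" position by position:
  Position 0: 'e' vs 'c' => DIFFER
  Position 1: 'a' vs 'a' => same
  Position 2: 'b' vs 'd' => DIFFER
  Position 3: 'b' vs 'b' => same
  Position 4: 'd' vs 'a' => DIFFER
Positions that differ: 3

3


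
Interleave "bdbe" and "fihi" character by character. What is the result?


Interleaving "bdbe" and "fihi":
  Position 0: 'b' from first, 'f' from second => "bf"
  Position 1: 'd' from first, 'i' from second => "di"
  Position 2: 'b' from first, 'h' from second => "bh"
  Position 3: 'e' from first, 'i' from second => "ei"
Result: bfdibhei

bfdibhei


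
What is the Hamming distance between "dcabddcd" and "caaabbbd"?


Comparing "dcabddcd" and "caaabbbd" position by position:
  Position 0: 'd' vs 'c' => differ
  Position 1: 'c' vs 'a' => differ
  Position 2: 'a' vs 'a' => same
  Position 3: 'b' vs 'a' => differ
  Position 4: 'd' vs 'b' => differ
  Position 5: 'd' vs 'b' => differ
  Position 6: 'c' vs 'b' => differ
  Position 7: 'd' vs 'd' => same
Total differences (Hamming distance): 6

6


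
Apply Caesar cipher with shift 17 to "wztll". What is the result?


Caesar cipher: shift "wztll" by 17
  'w' (pos 22) + 17 = pos 13 = 'n'
  'z' (pos 25) + 17 = pos 16 = 'q'
  't' (pos 19) + 17 = pos 10 = 'k'
  'l' (pos 11) + 17 = pos 2 = 'c'
  'l' (pos 11) + 17 = pos 2 = 'c'
Result: nqkcc

nqkcc


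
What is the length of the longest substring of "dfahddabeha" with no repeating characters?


Input: "dfahddabeha"
Sliding window (track last position of each char):
  Position 0 ('d'): window [0,0] length 1 -- new best
  Position 1 ('f'): window [0,1] length 2 -- new best
  Position 2 ('a'): window [0,2] length 3 -- new best
  Position 3 ('h'): window [0,3] length 4 -- new best
  Position 4 ('d'): repeat (last at 0), move window start to 1
  Position 4 ('d'): window [1,4] length 4
  Position 5 ('d'): repeat (last at 4), move window start to 5
  Position 5 ('d'): window [5,5] length 1
  Position 6 ('a'): window [5,6] length 2
  Position 7 ('b'): window [5,7] length 3
  Position 8 ('e'): window [5,8] length 4
  Position 9 ('h'): window [5,9] length 5 -- new best
  Position 10 ('a'): repeat (last at 6), move window start to 7
  Position 10 ('a'): window [7,10] length 4
Longest substring with no repeats: "dabeh" with length 5

5


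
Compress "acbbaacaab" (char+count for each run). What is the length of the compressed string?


Input: acbbaacaab
Runs:
  'a' x 1 => "a1"
  'c' x 1 => "c1"
  'b' x 2 => "b2"
  'a' x 2 => "a2"
  'c' x 1 => "c1"
  'a' x 2 => "a2"
  'b' x 1 => "b1"
Compressed: "a1c1b2a2c1a2b1"
Compressed length: 14

14


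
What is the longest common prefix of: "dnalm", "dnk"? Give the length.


Words: dnalm, dnk
  Position 0: all 'd' => match
  Position 1: all 'n' => match
  Position 2: ('a', 'k') => mismatch, stop
LCP = "dn" (length 2)

2


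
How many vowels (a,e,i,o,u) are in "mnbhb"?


Input: mnbhb
Checking each character:
  'm' at position 0: consonant
  'n' at position 1: consonant
  'b' at position 2: consonant
  'h' at position 3: consonant
  'b' at position 4: consonant
Total vowels: 0

0


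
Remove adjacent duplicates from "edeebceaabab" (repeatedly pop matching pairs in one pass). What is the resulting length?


Input: edeebceaabab
Stack-based adjacent duplicate removal:
  Read 'e': push. Stack: e
  Read 'd': push. Stack: ed
  Read 'e': push. Stack: ede
  Read 'e': matches stack top 'e' => pop. Stack: ed
  Read 'b': push. Stack: edb
  Read 'c': push. Stack: edbc
  Read 'e': push. Stack: edbce
  Read 'a': push. Stack: edbcea
  Read 'a': matches stack top 'a' => pop. Stack: edbce
  Read 'b': push. Stack: edbceb
  Read 'a': push. Stack: edbceba
  Read 'b': push. Stack: edbcebab
Final stack: "edbcebab" (length 8)

8


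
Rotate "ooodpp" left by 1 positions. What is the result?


Input: "ooodpp", rotate left by 1
First 1 characters: "o"
Remaining characters: "oodpp"
Concatenate remaining + first: "oodpp" + "o" = "oodppo"

oodppo


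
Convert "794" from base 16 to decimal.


Input: "794" in base 16
Positional expansion:
  Digit '7' (value 7) x 16^2 = 1792
  Digit '9' (value 9) x 16^1 = 144
  Digit '4' (value 4) x 16^0 = 4
Sum = 1940

1940


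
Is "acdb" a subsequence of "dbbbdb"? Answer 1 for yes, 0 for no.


Check if "acdb" is a subsequence of "dbbbdb"
Greedy scan:
  Position 0 ('d'): no match needed
  Position 1 ('b'): no match needed
  Position 2 ('b'): no match needed
  Position 3 ('b'): no match needed
  Position 4 ('d'): no match needed
  Position 5 ('b'): no match needed
Only matched 0/4 characters => not a subsequence

0


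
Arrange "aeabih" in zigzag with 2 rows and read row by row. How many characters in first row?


Zigzag "aeabih" into 2 rows:
Placing characters:
  'a' => row 0
  'e' => row 1
  'a' => row 0
  'b' => row 1
  'i' => row 0
  'h' => row 1
Rows:
  Row 0: "aai"
  Row 1: "ebh"
First row length: 3

3


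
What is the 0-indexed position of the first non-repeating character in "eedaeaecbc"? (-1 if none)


Input: eedaeaecbc
Character frequencies:
  'a': 2
  'b': 1
  'c': 2
  'd': 1
  'e': 4
Scanning left to right for freq == 1:
  Position 0 ('e'): freq=4, skip
  Position 1 ('e'): freq=4, skip
  Position 2 ('d'): unique! => answer = 2

2


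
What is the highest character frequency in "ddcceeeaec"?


Input: ddcceeeaec
Character counts:
  'a': 1
  'c': 3
  'd': 2
  'e': 4
Maximum frequency: 4

4


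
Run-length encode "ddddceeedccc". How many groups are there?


Input: ddddceeedccc
Scanning for consecutive runs:
  Group 1: 'd' x 4 (positions 0-3)
  Group 2: 'c' x 1 (positions 4-4)
  Group 3: 'e' x 3 (positions 5-7)
  Group 4: 'd' x 1 (positions 8-8)
  Group 5: 'c' x 3 (positions 9-11)
Total groups: 5

5


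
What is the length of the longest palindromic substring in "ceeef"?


Input: "ceeef"
Checking substrings for palindromes:
  [1:4] "eee" (len 3) => palindrome
  [1:3] "ee" (len 2) => palindrome
  [2:4] "ee" (len 2) => palindrome
Longest palindromic substring: "eee" with length 3

3


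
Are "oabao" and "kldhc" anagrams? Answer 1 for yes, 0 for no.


Strings: "oabao", "kldhc"
Sorted first:  aaboo
Sorted second: cdhkl
Differ at position 0: 'a' vs 'c' => not anagrams

0


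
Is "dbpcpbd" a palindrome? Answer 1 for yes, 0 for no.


Input: dbpcpbd
Reversed: dbpcpbd
  Compare pos 0 ('d') with pos 6 ('d'): match
  Compare pos 1 ('b') with pos 5 ('b'): match
  Compare pos 2 ('p') with pos 4 ('p'): match
Result: palindrome

1


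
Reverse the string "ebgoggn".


Input: ebgoggn
Reading characters right to left:
  Position 6: 'n'
  Position 5: 'g'
  Position 4: 'g'
  Position 3: 'o'
  Position 2: 'g'
  Position 1: 'b'
  Position 0: 'e'
Reversed: nggogbe

nggogbe


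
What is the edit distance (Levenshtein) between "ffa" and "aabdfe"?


Computing edit distance: "ffa" -> "aabdfe"
DP table:
           a    a    b    d    f    e
      0    1    2    3    4    5    6
  f   1    1    2    3    4    4    5
  f   2    2    2    3    4    4    5
  a   3    2    2    3    4    5    5
Edit distance = dp[3][6] = 5

5


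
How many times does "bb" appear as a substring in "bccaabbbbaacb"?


Searching for "bb" in "bccaabbbbaacb"
Scanning each position:
  Position 0: "bc" => no
  Position 1: "cc" => no
  Position 2: "ca" => no
  Position 3: "aa" => no
  Position 4: "ab" => no
  Position 5: "bb" => MATCH
  Position 6: "bb" => MATCH
  Position 7: "bb" => MATCH
  Position 8: "ba" => no
  Position 9: "aa" => no
  Position 10: "ac" => no
  Position 11: "cb" => no
Total occurrences: 3

3


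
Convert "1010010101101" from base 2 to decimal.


Input: "1010010101101" in base 2
Positional expansion:
  Digit '1' (value 1) x 2^12 = 4096
  Digit '0' (value 0) x 2^11 = 0
  Digit '1' (value 1) x 2^10 = 1024
  Digit '0' (value 0) x 2^9 = 0
  Digit '0' (value 0) x 2^8 = 0
  Digit '1' (value 1) x 2^7 = 128
  Digit '0' (value 0) x 2^6 = 0
  Digit '1' (value 1) x 2^5 = 32
  Digit '0' (value 0) x 2^4 = 0
  Digit '1' (value 1) x 2^3 = 8
  Digit '1' (value 1) x 2^2 = 4
  Digit '0' (value 0) x 2^1 = 0
  Digit '1' (value 1) x 2^0 = 1
Sum = 5293

5293


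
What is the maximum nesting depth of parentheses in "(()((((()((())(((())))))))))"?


Input: "(()((((()((())(((())))))))))"
Tracking depth:
  Position 0 '(': depth becomes 1
  Position 1 '(': depth becomes 2
  Position 2 ')': depth becomes 1
  Position 3 '(': depth becomes 2
  Position 4 '(': depth becomes 3
  Position 5 '(': depth becomes 4
  Position 6 '(': depth becomes 5
  Position 7 '(': depth becomes 6
  Position 8 ')': depth becomes 5
  Position 9 '(': depth becomes 6
  Position 10 '(': depth becomes 7
  Position 11 '(': depth becomes 8
  Position 12 ')': depth becomes 7
  Position 13 ')': depth becomes 6
  Position 14 '(': depth becomes 7
  Position 15 '(': depth becomes 8
  Position 16 '(': depth becomes 9
  Position 17 '(': depth becomes 10
  Position 18 ')': depth becomes 9
  Position 19 ')': depth becomes 8
  Position 20 ')': depth becomes 7
  Position 21 ')': depth becomes 6
  Position 22 ')': depth becomes 5
  Position 23 ')': depth becomes 4
  Position 24 ')': depth becomes 3
  Position 25 ')': depth becomes 2
  Position 26 ')': depth becomes 1
  Position 27 ')': depth becomes 0
Maximum depth reached: 10

10


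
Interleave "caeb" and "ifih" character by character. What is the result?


Interleaving "caeb" and "ifih":
  Position 0: 'c' from first, 'i' from second => "ci"
  Position 1: 'a' from first, 'f' from second => "af"
  Position 2: 'e' from first, 'i' from second => "ei"
  Position 3: 'b' from first, 'h' from second => "bh"
Result: ciafeibh

ciafeibh


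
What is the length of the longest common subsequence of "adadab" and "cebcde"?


LCS of "adadab" and "cebcde"
DP table:
           c    e    b    c    d    e
      0    0    0    0    0    0    0
  a   0    0    0    0    0    0    0
  d   0    0    0    0    0    1    1
  a   0    0    0    0    0    1    1
  d   0    0    0    0    0    1    1
  a   0    0    0    0    0    1    1
  b   0    0    0    1    1    1    1
LCS length = dp[6][6] = 1

1


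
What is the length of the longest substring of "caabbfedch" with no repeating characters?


Input: "caabbfedch"
Sliding window (track last position of each char):
  Position 0 ('c'): window [0,0] length 1 -- new best
  Position 1 ('a'): window [0,1] length 2 -- new best
  Position 2 ('a'): repeat (last at 1), move window start to 2
  Position 2 ('a'): window [2,2] length 1
  Position 3 ('b'): window [2,3] length 2
  Position 4 ('b'): repeat (last at 3), move window start to 4
  Position 4 ('b'): window [4,4] length 1
  Position 5 ('f'): window [4,5] length 2
  Position 6 ('e'): window [4,6] length 3 -- new best
  Position 7 ('d'): window [4,7] length 4 -- new best
  Position 8 ('c'): window [4,8] length 5 -- new best
  Position 9 ('h'): window [4,9] length 6 -- new best
Longest substring with no repeats: "bfedch" with length 6

6


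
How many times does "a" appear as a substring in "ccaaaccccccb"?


Searching for "a" in "ccaaaccccccb"
Scanning each position:
  Position 0: "c" => no
  Position 1: "c" => no
  Position 2: "a" => MATCH
  Position 3: "a" => MATCH
  Position 4: "a" => MATCH
  Position 5: "c" => no
  Position 6: "c" => no
  Position 7: "c" => no
  Position 8: "c" => no
  Position 9: "c" => no
  Position 10: "c" => no
  Position 11: "b" => no
Total occurrences: 3

3


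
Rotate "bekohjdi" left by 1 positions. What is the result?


Input: "bekohjdi", rotate left by 1
First 1 characters: "b"
Remaining characters: "ekohjdi"
Concatenate remaining + first: "ekohjdi" + "b" = "ekohjdib"

ekohjdib


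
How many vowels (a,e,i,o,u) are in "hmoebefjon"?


Input: hmoebefjon
Checking each character:
  'h' at position 0: consonant
  'm' at position 1: consonant
  'o' at position 2: vowel (running total: 1)
  'e' at position 3: vowel (running total: 2)
  'b' at position 4: consonant
  'e' at position 5: vowel (running total: 3)
  'f' at position 6: consonant
  'j' at position 7: consonant
  'o' at position 8: vowel (running total: 4)
  'n' at position 9: consonant
Total vowels: 4

4


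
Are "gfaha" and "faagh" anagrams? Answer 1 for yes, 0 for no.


Strings: "gfaha", "faagh"
Sorted first:  aafgh
Sorted second: aafgh
Sorted forms match => anagrams

1


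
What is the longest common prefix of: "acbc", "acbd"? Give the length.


Words: acbc, acbd
  Position 0: all 'a' => match
  Position 1: all 'c' => match
  Position 2: all 'b' => match
  Position 3: ('c', 'd') => mismatch, stop
LCP = "acb" (length 3)

3


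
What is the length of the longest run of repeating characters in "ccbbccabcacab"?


Input: "ccbbccabcacab"
Scanning for longest run:
  Position 1 ('c'): continues run of 'c', length=2
  Position 2 ('b'): new char, reset run to 1
  Position 3 ('b'): continues run of 'b', length=2
  Position 4 ('c'): new char, reset run to 1
  Position 5 ('c'): continues run of 'c', length=2
  Position 6 ('a'): new char, reset run to 1
  Position 7 ('b'): new char, reset run to 1
  Position 8 ('c'): new char, reset run to 1
  Position 9 ('a'): new char, reset run to 1
  Position 10 ('c'): new char, reset run to 1
  Position 11 ('a'): new char, reset run to 1
  Position 12 ('b'): new char, reset run to 1
Longest run: 'c' with length 2

2


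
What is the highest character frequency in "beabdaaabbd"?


Input: beabdaaabbd
Character counts:
  'a': 4
  'b': 4
  'd': 2
  'e': 1
Maximum frequency: 4

4


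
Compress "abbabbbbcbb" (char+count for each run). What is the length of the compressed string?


Input: abbabbbbcbb
Runs:
  'a' x 1 => "a1"
  'b' x 2 => "b2"
  'a' x 1 => "a1"
  'b' x 4 => "b4"
  'c' x 1 => "c1"
  'b' x 2 => "b2"
Compressed: "a1b2a1b4c1b2"
Compressed length: 12

12


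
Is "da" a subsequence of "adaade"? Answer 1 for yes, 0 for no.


Check if "da" is a subsequence of "adaade"
Greedy scan:
  Position 0 ('a'): no match needed
  Position 1 ('d'): matches sub[0] = 'd'
  Position 2 ('a'): matches sub[1] = 'a'
  Position 3 ('a'): no match needed
  Position 4 ('d'): no match needed
  Position 5 ('e'): no match needed
All 2 characters matched => is a subsequence

1


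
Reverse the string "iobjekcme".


Input: iobjekcme
Reading characters right to left:
  Position 8: 'e'
  Position 7: 'm'
  Position 6: 'c'
  Position 5: 'k'
  Position 4: 'e'
  Position 3: 'j'
  Position 2: 'b'
  Position 1: 'o'
  Position 0: 'i'
Reversed: emckejboi

emckejboi


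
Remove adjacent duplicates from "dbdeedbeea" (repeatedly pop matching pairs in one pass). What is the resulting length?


Input: dbdeedbeea
Stack-based adjacent duplicate removal:
  Read 'd': push. Stack: d
  Read 'b': push. Stack: db
  Read 'd': push. Stack: dbd
  Read 'e': push. Stack: dbde
  Read 'e': matches stack top 'e' => pop. Stack: dbd
  Read 'd': matches stack top 'd' => pop. Stack: db
  Read 'b': matches stack top 'b' => pop. Stack: d
  Read 'e': push. Stack: de
  Read 'e': matches stack top 'e' => pop. Stack: d
  Read 'a': push. Stack: da
Final stack: "da" (length 2)

2


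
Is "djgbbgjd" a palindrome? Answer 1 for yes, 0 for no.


Input: djgbbgjd
Reversed: djgbbgjd
  Compare pos 0 ('d') with pos 7 ('d'): match
  Compare pos 1 ('j') with pos 6 ('j'): match
  Compare pos 2 ('g') with pos 5 ('g'): match
  Compare pos 3 ('b') with pos 4 ('b'): match
Result: palindrome

1


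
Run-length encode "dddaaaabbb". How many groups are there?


Input: dddaaaabbb
Scanning for consecutive runs:
  Group 1: 'd' x 3 (positions 0-2)
  Group 2: 'a' x 4 (positions 3-6)
  Group 3: 'b' x 3 (positions 7-9)
Total groups: 3

3


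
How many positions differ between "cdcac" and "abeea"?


Comparing "cdcac" and "abeea" position by position:
  Position 0: 'c' vs 'a' => DIFFER
  Position 1: 'd' vs 'b' => DIFFER
  Position 2: 'c' vs 'e' => DIFFER
  Position 3: 'a' vs 'e' => DIFFER
  Position 4: 'c' vs 'a' => DIFFER
Positions that differ: 5

5


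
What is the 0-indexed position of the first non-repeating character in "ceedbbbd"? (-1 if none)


Input: ceedbbbd
Character frequencies:
  'b': 3
  'c': 1
  'd': 2
  'e': 2
Scanning left to right for freq == 1:
  Position 0 ('c'): unique! => answer = 0

0


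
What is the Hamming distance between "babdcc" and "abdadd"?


Comparing "babdcc" and "abdadd" position by position:
  Position 0: 'b' vs 'a' => differ
  Position 1: 'a' vs 'b' => differ
  Position 2: 'b' vs 'd' => differ
  Position 3: 'd' vs 'a' => differ
  Position 4: 'c' vs 'd' => differ
  Position 5: 'c' vs 'd' => differ
Total differences (Hamming distance): 6

6


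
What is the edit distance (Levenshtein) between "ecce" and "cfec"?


Computing edit distance: "ecce" -> "cfec"
DP table:
           c    f    e    c
      0    1    2    3    4
  e   1    1    2    2    3
  c   2    1    2    3    2
  c   3    2    2    3    3
  e   4    3    3    2    3
Edit distance = dp[4][4] = 3

3


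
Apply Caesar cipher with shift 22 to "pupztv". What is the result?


Caesar cipher: shift "pupztv" by 22
  'p' (pos 15) + 22 = pos 11 = 'l'
  'u' (pos 20) + 22 = pos 16 = 'q'
  'p' (pos 15) + 22 = pos 11 = 'l'
  'z' (pos 25) + 22 = pos 21 = 'v'
  't' (pos 19) + 22 = pos 15 = 'p'
  'v' (pos 21) + 22 = pos 17 = 'r'
Result: lqlvpr

lqlvpr


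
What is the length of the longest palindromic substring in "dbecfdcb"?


Input: "dbecfdcb"
Checking substrings for palindromes:
  No multi-char palindromic substrings found
Longest palindromic substring: "d" with length 1

1


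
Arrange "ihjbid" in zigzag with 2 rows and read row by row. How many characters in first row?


Zigzag "ihjbid" into 2 rows:
Placing characters:
  'i' => row 0
  'h' => row 1
  'j' => row 0
  'b' => row 1
  'i' => row 0
  'd' => row 1
Rows:
  Row 0: "iji"
  Row 1: "hbd"
First row length: 3

3


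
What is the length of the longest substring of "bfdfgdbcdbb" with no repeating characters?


Input: "bfdfgdbcdbb"
Sliding window (track last position of each char):
  Position 0 ('b'): window [0,0] length 1 -- new best
  Position 1 ('f'): window [0,1] length 2 -- new best
  Position 2 ('d'): window [0,2] length 3 -- new best
  Position 3 ('f'): repeat (last at 1), move window start to 2
  Position 3 ('f'): window [2,3] length 2
  Position 4 ('g'): window [2,4] length 3
  Position 5 ('d'): repeat (last at 2), move window start to 3
  Position 5 ('d'): window [3,5] length 3
  Position 6 ('b'): window [3,6] length 4 -- new best
  Position 7 ('c'): window [3,7] length 5 -- new best
  Position 8 ('d'): repeat (last at 5), move window start to 6
  Position 8 ('d'): window [6,8] length 3
  Position 9 ('b'): repeat (last at 6), move window start to 7
  Position 9 ('b'): window [7,9] length 3
  Position 10 ('b'): repeat (last at 9), move window start to 10
  Position 10 ('b'): window [10,10] length 1
Longest substring with no repeats: "fgdbc" with length 5

5


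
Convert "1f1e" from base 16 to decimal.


Input: "1f1e" in base 16
Positional expansion:
  Digit '1' (value 1) x 16^3 = 4096
  Digit 'f' (value 15) x 16^2 = 3840
  Digit '1' (value 1) x 16^1 = 16
  Digit 'e' (value 14) x 16^0 = 14
Sum = 7966

7966


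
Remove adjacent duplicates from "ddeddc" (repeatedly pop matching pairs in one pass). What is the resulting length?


Input: ddeddc
Stack-based adjacent duplicate removal:
  Read 'd': push. Stack: d
  Read 'd': matches stack top 'd' => pop. Stack: (empty)
  Read 'e': push. Stack: e
  Read 'd': push. Stack: ed
  Read 'd': matches stack top 'd' => pop. Stack: e
  Read 'c': push. Stack: ec
Final stack: "ec" (length 2)

2


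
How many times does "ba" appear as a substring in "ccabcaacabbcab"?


Searching for "ba" in "ccabcaacabbcab"
Scanning each position:
  Position 0: "cc" => no
  Position 1: "ca" => no
  Position 2: "ab" => no
  Position 3: "bc" => no
  Position 4: "ca" => no
  Position 5: "aa" => no
  Position 6: "ac" => no
  Position 7: "ca" => no
  Position 8: "ab" => no
  Position 9: "bb" => no
  Position 10: "bc" => no
  Position 11: "ca" => no
  Position 12: "ab" => no
Total occurrences: 0

0


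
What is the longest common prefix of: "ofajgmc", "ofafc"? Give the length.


Words: ofajgmc, ofafc
  Position 0: all 'o' => match
  Position 1: all 'f' => match
  Position 2: all 'a' => match
  Position 3: ('j', 'f') => mismatch, stop
LCP = "ofa" (length 3)

3


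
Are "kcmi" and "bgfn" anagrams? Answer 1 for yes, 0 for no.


Strings: "kcmi", "bgfn"
Sorted first:  cikm
Sorted second: bfgn
Differ at position 0: 'c' vs 'b' => not anagrams

0


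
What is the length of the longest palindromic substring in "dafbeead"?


Input: "dafbeead"
Checking substrings for palindromes:
  [4:6] "ee" (len 2) => palindrome
Longest palindromic substring: "ee" with length 2

2


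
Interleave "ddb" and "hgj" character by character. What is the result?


Interleaving "ddb" and "hgj":
  Position 0: 'd' from first, 'h' from second => "dh"
  Position 1: 'd' from first, 'g' from second => "dg"
  Position 2: 'b' from first, 'j' from second => "bj"
Result: dhdgbj

dhdgbj


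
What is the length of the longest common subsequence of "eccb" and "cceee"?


LCS of "eccb" and "cceee"
DP table:
           c    c    e    e    e
      0    0    0    0    0    0
  e   0    0    0    1    1    1
  c   0    1    1    1    1    1
  c   0    1    2    2    2    2
  b   0    1    2    2    2    2
LCS length = dp[4][5] = 2

2


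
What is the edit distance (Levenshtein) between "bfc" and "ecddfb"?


Computing edit distance: "bfc" -> "ecddfb"
DP table:
           e    c    d    d    f    b
      0    1    2    3    4    5    6
  b   1    1    2    3    4    5    5
  f   2    2    2    3    4    4    5
  c   3    3    2    3    4    5    5
Edit distance = dp[3][6] = 5

5


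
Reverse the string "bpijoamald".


Input: bpijoamald
Reading characters right to left:
  Position 9: 'd'
  Position 8: 'l'
  Position 7: 'a'
  Position 6: 'm'
  Position 5: 'a'
  Position 4: 'o'
  Position 3: 'j'
  Position 2: 'i'
  Position 1: 'p'
  Position 0: 'b'
Reversed: dlamaojipb

dlamaojipb


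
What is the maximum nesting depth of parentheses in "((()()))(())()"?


Input: "((()()))(())()"
Tracking depth:
  Position 0 '(': depth becomes 1
  Position 1 '(': depth becomes 2
  Position 2 '(': depth becomes 3
  Position 3 ')': depth becomes 2
  Position 4 '(': depth becomes 3
  Position 5 ')': depth becomes 2
  Position 6 ')': depth becomes 1
  Position 7 ')': depth becomes 0
  Position 8 '(': depth becomes 1
  Position 9 '(': depth becomes 2
  Position 10 ')': depth becomes 1
  Position 11 ')': depth becomes 0
  Position 12 '(': depth becomes 1
  Position 13 ')': depth becomes 0
Maximum depth reached: 3

3


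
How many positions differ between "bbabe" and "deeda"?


Comparing "bbabe" and "deeda" position by position:
  Position 0: 'b' vs 'd' => DIFFER
  Position 1: 'b' vs 'e' => DIFFER
  Position 2: 'a' vs 'e' => DIFFER
  Position 3: 'b' vs 'd' => DIFFER
  Position 4: 'e' vs 'a' => DIFFER
Positions that differ: 5

5


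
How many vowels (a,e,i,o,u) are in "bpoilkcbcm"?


Input: bpoilkcbcm
Checking each character:
  'b' at position 0: consonant
  'p' at position 1: consonant
  'o' at position 2: vowel (running total: 1)
  'i' at position 3: vowel (running total: 2)
  'l' at position 4: consonant
  'k' at position 5: consonant
  'c' at position 6: consonant
  'b' at position 7: consonant
  'c' at position 8: consonant
  'm' at position 9: consonant
Total vowels: 2

2


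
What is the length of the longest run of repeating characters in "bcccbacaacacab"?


Input: "bcccbacaacacab"
Scanning for longest run:
  Position 1 ('c'): new char, reset run to 1
  Position 2 ('c'): continues run of 'c', length=2
  Position 3 ('c'): continues run of 'c', length=3
  Position 4 ('b'): new char, reset run to 1
  Position 5 ('a'): new char, reset run to 1
  Position 6 ('c'): new char, reset run to 1
  Position 7 ('a'): new char, reset run to 1
  Position 8 ('a'): continues run of 'a', length=2
  Position 9 ('c'): new char, reset run to 1
  Position 10 ('a'): new char, reset run to 1
  Position 11 ('c'): new char, reset run to 1
  Position 12 ('a'): new char, reset run to 1
  Position 13 ('b'): new char, reset run to 1
Longest run: 'c' with length 3

3


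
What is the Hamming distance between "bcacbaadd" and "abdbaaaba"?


Comparing "bcacbaadd" and "abdbaaaba" position by position:
  Position 0: 'b' vs 'a' => differ
  Position 1: 'c' vs 'b' => differ
  Position 2: 'a' vs 'd' => differ
  Position 3: 'c' vs 'b' => differ
  Position 4: 'b' vs 'a' => differ
  Position 5: 'a' vs 'a' => same
  Position 6: 'a' vs 'a' => same
  Position 7: 'd' vs 'b' => differ
  Position 8: 'd' vs 'a' => differ
Total differences (Hamming distance): 7

7


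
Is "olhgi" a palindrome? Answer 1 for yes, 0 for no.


Input: olhgi
Reversed: ighlo
  Compare pos 0 ('o') with pos 4 ('i'): MISMATCH
  Compare pos 1 ('l') with pos 3 ('g'): MISMATCH
Result: not a palindrome

0


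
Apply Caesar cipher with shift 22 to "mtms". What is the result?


Caesar cipher: shift "mtms" by 22
  'm' (pos 12) + 22 = pos 8 = 'i'
  't' (pos 19) + 22 = pos 15 = 'p'
  'm' (pos 12) + 22 = pos 8 = 'i'
  's' (pos 18) + 22 = pos 14 = 'o'
Result: ipio

ipio


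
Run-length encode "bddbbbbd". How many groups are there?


Input: bddbbbbd
Scanning for consecutive runs:
  Group 1: 'b' x 1 (positions 0-0)
  Group 2: 'd' x 2 (positions 1-2)
  Group 3: 'b' x 4 (positions 3-6)
  Group 4: 'd' x 1 (positions 7-7)
Total groups: 4

4


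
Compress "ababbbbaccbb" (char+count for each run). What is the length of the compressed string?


Input: ababbbbaccbb
Runs:
  'a' x 1 => "a1"
  'b' x 1 => "b1"
  'a' x 1 => "a1"
  'b' x 4 => "b4"
  'a' x 1 => "a1"
  'c' x 2 => "c2"
  'b' x 2 => "b2"
Compressed: "a1b1a1b4a1c2b2"
Compressed length: 14

14


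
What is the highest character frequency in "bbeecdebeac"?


Input: bbeecdebeac
Character counts:
  'a': 1
  'b': 3
  'c': 2
  'd': 1
  'e': 4
Maximum frequency: 4

4


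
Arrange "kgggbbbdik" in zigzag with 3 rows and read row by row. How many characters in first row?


Zigzag "kgggbbbdik" into 3 rows:
Placing characters:
  'k' => row 0
  'g' => row 1
  'g' => row 2
  'g' => row 1
  'b' => row 0
  'b' => row 1
  'b' => row 2
  'd' => row 1
  'i' => row 0
  'k' => row 1
Rows:
  Row 0: "kbi"
  Row 1: "ggbdk"
  Row 2: "gb"
First row length: 3

3


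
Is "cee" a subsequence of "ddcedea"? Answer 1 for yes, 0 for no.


Check if "cee" is a subsequence of "ddcedea"
Greedy scan:
  Position 0 ('d'): no match needed
  Position 1 ('d'): no match needed
  Position 2 ('c'): matches sub[0] = 'c'
  Position 3 ('e'): matches sub[1] = 'e'
  Position 4 ('d'): no match needed
  Position 5 ('e'): matches sub[2] = 'e'
  Position 6 ('a'): no match needed
All 3 characters matched => is a subsequence

1


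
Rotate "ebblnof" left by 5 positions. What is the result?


Input: "ebblnof", rotate left by 5
First 5 characters: "ebbln"
Remaining characters: "of"
Concatenate remaining + first: "of" + "ebbln" = "ofebbln"

ofebbln


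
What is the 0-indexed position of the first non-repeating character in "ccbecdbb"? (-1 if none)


Input: ccbecdbb
Character frequencies:
  'b': 3
  'c': 3
  'd': 1
  'e': 1
Scanning left to right for freq == 1:
  Position 0 ('c'): freq=3, skip
  Position 1 ('c'): freq=3, skip
  Position 2 ('b'): freq=3, skip
  Position 3 ('e'): unique! => answer = 3

3


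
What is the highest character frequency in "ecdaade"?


Input: ecdaade
Character counts:
  'a': 2
  'c': 1
  'd': 2
  'e': 2
Maximum frequency: 2

2


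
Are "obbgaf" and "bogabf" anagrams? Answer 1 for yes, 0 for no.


Strings: "obbgaf", "bogabf"
Sorted first:  abbfgo
Sorted second: abbfgo
Sorted forms match => anagrams

1


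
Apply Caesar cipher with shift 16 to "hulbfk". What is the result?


Caesar cipher: shift "hulbfk" by 16
  'h' (pos 7) + 16 = pos 23 = 'x'
  'u' (pos 20) + 16 = pos 10 = 'k'
  'l' (pos 11) + 16 = pos 1 = 'b'
  'b' (pos 1) + 16 = pos 17 = 'r'
  'f' (pos 5) + 16 = pos 21 = 'v'
  'k' (pos 10) + 16 = pos 0 = 'a'
Result: xkbrva

xkbrva


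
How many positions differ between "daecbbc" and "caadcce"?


Comparing "daecbbc" and "caadcce" position by position:
  Position 0: 'd' vs 'c' => DIFFER
  Position 1: 'a' vs 'a' => same
  Position 2: 'e' vs 'a' => DIFFER
  Position 3: 'c' vs 'd' => DIFFER
  Position 4: 'b' vs 'c' => DIFFER
  Position 5: 'b' vs 'c' => DIFFER
  Position 6: 'c' vs 'e' => DIFFER
Positions that differ: 6

6
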